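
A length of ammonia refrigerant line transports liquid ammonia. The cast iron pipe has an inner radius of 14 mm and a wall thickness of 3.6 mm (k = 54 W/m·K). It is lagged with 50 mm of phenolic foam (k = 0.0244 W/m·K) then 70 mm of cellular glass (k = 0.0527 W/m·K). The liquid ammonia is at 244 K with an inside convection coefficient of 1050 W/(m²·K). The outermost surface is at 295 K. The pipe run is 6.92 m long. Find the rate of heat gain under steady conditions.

Q ≈ 32.3 W

Cylindrical conduction, so R = ln(r₂/r₁)/(2πkL) per layer, in series:
R_inner film = 1/(h_i·2πr₁L) = 1/(1050×2π×0.014×6.92) = 0.001565 K/W
R_cast iron pipe wall = ln(17.6/14)/(2π×54×6.92) = 9.747×10^-5 K/W
R_phenolic foam = ln(67.6/17.6)/(2π×0.0244×6.92) = 1.268 K/W
R_cellular glass = ln(137.6/67.6)/(2π×0.0527×6.92) = 0.3102 K/W
R_total = 1.58 K/W
Q = ΔT/R_total = 51/1.58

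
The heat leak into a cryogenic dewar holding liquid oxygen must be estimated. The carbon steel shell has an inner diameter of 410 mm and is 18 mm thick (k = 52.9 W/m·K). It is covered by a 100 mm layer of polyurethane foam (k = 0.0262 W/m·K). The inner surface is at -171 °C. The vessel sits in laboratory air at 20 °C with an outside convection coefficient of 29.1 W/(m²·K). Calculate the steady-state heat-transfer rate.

Q ≈ 45 W

Spherical conduction: R = (1/r_in − 1/r_out)/(4πk) per layer; series-sum.
R_carbon steel shell = (1/0.205 − 1/0.223)/(4π×52.9) = 5.923×10^-4 K/W
R_polyurethane foam = (1/0.223 − 1/0.323)/(4π×0.0262) = 4.217 K/W
R_outer film = 1/(h·4πr_o²) = 1/(29.1×4π×0.323²) = 0.02621 K/W
R_total = 4.244 K/W
Q = ΔT/R_total = 191/4.244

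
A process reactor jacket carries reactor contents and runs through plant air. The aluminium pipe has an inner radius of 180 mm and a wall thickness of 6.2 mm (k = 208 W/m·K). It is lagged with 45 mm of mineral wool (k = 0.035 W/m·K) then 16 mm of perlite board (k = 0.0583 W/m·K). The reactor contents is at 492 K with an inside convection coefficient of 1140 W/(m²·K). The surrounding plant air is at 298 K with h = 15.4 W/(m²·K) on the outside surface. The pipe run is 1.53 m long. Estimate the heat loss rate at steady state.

Per-layer cylindrical resistances, series-summed:
R_inner film = 1/(h_i·2πr₁L) = 1/(1140×2π×0.18×1.53) = 5.069×10^-4 K/W
R_aluminium pipe wall = ln(186.2/180)/(2π×208×1.53) = 1.694×10^-5 K/W
R_mineral wool = ln(231.2/186.2)/(2π×0.035×1.53) = 0.6433 K/W
R_perlite board = ln(247.2/231.2)/(2π×0.0583×1.53) = 0.1194 K/W
R_outer film = 1/(h_o·2πr_oL) = 1/(15.4×2π×0.2472×1.53) = 0.02732 K/W
R_total = 0.7906 K/W
Q = ΔT/R_total = 194/0.7906

Q ≈ 245 W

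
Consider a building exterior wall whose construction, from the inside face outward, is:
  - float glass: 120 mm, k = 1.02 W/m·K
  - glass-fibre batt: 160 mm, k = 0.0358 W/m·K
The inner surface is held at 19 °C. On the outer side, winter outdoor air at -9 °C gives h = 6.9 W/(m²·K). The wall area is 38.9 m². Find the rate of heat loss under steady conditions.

Using the resistance-network approach (series):
R_float glass = L/(kA) = 0.12/(1.02×38.9) = 0.003024 K/W
R_glass-fibre batt = L/(kA) = 0.16/(0.0358×38.9) = 0.1149 K/W
R_outer film = 1/(h_o·A) = 1/(6.9×38.9) = 0.003726 K/W
R_total = 0.1216 K/W
Q = ΔT / R_total = 28 / 0.1216

Q ≈ 230 W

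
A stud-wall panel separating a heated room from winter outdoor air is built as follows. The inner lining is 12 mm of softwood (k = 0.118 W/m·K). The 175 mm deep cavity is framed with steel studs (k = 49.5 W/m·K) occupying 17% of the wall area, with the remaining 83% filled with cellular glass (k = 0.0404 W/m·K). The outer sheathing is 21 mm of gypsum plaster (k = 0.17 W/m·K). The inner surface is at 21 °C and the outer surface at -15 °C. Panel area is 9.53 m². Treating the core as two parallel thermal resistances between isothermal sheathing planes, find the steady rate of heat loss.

Q ≈ 1390 W

Sheathing layers in series; stud and cavity paths in parallel between them.
R_inner = 0.012/(0.118×9.53) = 0.01067 K/W
R_stud  = 0.175/(49.5×0.17×9.53) = 0.002182 K/W
R_cav   = 0.175/(0.0404×0.83×9.53) = 0.5476 K/W
1/R_core = 1/R_stud + 1/R_cav → R_core = 0.002174 K/W
R_outer = 0.021/(0.17×9.53) = 0.01296 K/W
R_total = 0.02581 K/W
Q = ΔT/R_total = 36/0.02581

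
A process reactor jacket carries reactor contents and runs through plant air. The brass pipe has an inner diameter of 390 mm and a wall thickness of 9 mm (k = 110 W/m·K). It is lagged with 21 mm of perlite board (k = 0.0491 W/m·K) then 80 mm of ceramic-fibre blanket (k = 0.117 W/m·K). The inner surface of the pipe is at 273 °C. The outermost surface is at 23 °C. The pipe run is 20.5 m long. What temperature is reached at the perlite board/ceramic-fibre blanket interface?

T ≈ 164 °C

Treating each annulus and film as a series resistance:
R_brass pipe wall = ln(204/195)/(2π×110×20.5) = 3.185×10^-6 K/W
R_perlite board = ln(225/204)/(2π×0.0491×20.5) = 0.01549 K/W
R_ceramic-fibre blanket = ln(305/225)/(2π×0.117×20.5) = 0.02019 K/W
R_total = 0.03568 K/W
Q = ΔT/R_total = 250/0.03568
Q = 7010 W
T_interface = T_inner − Q·ΣR(inner→interface) = 273 − 7010×0.0155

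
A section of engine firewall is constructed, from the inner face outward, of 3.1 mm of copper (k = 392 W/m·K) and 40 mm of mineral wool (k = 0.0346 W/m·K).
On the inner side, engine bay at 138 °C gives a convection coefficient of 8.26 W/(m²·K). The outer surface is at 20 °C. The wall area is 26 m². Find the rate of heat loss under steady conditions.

Using the resistance-network approach (series):
R_inner film = 1/(h_i·A) = 1/(8.26×26) = 0.004656 K/W
R_copper = L/(kA) = 0.0031/(392×26) = 3.042×10^-7 K/W
R_mineral wool = L/(kA) = 0.04/(0.0346×26) = 0.04446 K/W
R_total = 0.04912 K/W
Q = ΔT / R_total = 118 / 0.04912

Q ≈ 2400 W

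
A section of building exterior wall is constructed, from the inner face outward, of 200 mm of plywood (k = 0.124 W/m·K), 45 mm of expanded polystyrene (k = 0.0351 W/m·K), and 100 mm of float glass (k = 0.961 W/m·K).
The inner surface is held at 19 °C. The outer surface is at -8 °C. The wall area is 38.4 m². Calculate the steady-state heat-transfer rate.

Q ≈ 346 W

Model the wall as resistances in series:
R_plywood = L/(kA) = 0.2/(0.124×38.4) = 0.042 K/W
R_expanded polystyrene = L/(kA) = 0.045/(0.0351×38.4) = 0.03339 K/W
R_float glass = L/(kA) = 0.1/(0.961×38.4) = 0.00271 K/W
R_total = 0.0781 K/W
Q = ΔT / R_total = 27 / 0.0781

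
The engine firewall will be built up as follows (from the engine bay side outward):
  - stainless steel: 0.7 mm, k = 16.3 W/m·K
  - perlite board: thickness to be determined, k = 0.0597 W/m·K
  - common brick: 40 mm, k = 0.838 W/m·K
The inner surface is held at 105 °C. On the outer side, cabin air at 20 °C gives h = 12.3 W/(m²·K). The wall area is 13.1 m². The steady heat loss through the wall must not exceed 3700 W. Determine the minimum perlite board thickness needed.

Treating each layer as a thermal resistance in series:
R_stainless steel = L/(kA) = 0.0007/(16.3×13.1) = 3.278×10^-6 K/W
R_common brick = L/(kA) = 0.04/(0.838×13.1) = 0.003644 K/W
R_outer film = 1/(h_o·A) = 1/(12.3×13.1) = 0.006206 K/W
Sum of the known resistances R_other = 0.009853 K/W
Required total resistance R_tot = ΔT/Q_allow = 85/3700 = 0.02297 K/W
R_perlite board = R_tot − R_other = 0.01312 K/W
L = R·k·A = 0.01312×0.0597×13.1

L ≈ 10.3 mm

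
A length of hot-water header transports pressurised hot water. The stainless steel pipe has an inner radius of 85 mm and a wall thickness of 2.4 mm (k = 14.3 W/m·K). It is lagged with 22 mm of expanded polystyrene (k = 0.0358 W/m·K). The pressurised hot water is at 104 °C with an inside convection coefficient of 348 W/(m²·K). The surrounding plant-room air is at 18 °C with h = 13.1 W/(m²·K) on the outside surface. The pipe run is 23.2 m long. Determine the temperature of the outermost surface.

Treating each annulus and film as a series resistance:
R_inner film = 1/(h_i·2πr₁L) = 1/(348×2π×0.085×23.2) = 2.319×10^-4 K/W
R_stainless steel pipe wall = ln(87.4/85)/(2π×14.3×23.2) = 1.336×10^-5 K/W
R_expanded polystyrene = ln(109.4/87.4)/(2π×0.0358×23.2) = 0.04302 K/W
R_outer film = 1/(h_o·2πr_oL) = 1/(13.1×2π×0.1094×23.2) = 0.004787 K/W
R_total = 0.04805 K/W
Q = ΔT/R_total = 86/0.04805
Q = 1790 W
T_interface = T_inner − Q·ΣR(inner→interface) = 104 − 1790×0.04327

T ≈ 26.6 °C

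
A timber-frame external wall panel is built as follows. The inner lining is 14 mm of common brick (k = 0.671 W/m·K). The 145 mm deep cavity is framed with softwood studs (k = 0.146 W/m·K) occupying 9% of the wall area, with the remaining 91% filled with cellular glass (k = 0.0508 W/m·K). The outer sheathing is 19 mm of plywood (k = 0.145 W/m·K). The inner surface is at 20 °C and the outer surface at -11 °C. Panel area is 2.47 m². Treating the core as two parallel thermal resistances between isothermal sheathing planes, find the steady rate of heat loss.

Sheathing layers in series; stud and cavity paths in parallel between them.
R_inner = 0.014/(0.671×2.47) = 0.008447 K/W
R_stud  = 0.145/(0.146×0.09×2.47) = 4.468 K/W
R_cav   = 0.145/(0.0508×0.91×2.47) = 1.27 K/W
1/R_core = 1/R_stud + 1/R_cav → R_core = 0.9888 K/W
R_outer = 0.019/(0.145×2.47) = 0.05305 K/W
R_total = 1.05 K/W
Q = ΔT/R_total = 31/1.05

Q ≈ 29.5 W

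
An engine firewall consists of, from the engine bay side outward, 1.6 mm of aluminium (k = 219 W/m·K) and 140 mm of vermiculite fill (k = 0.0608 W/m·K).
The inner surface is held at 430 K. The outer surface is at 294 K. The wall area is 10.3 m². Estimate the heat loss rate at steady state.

Q ≈ 608 W

Using the resistance-network approach (series):
R_aluminium = L/(kA) = 0.0016/(219×10.3) = 7.093×10^-7 K/W
R_vermiculite fill = L/(kA) = 0.14/(0.0608×10.3) = 0.2236 K/W
R_total = 0.2236 K/W
Q = ΔT / R_total = 136 / 0.2236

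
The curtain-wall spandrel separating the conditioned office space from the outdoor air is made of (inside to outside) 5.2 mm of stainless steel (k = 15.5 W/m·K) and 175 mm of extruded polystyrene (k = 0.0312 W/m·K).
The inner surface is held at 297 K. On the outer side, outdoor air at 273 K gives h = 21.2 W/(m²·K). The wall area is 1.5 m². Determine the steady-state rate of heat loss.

Using the resistance-network approach (series):
R_stainless steel = L/(kA) = 0.0052/(15.5×1.5) = 2.237×10^-4 K/W
R_extruded polystyrene = L/(kA) = 0.175/(0.0312×1.5) = 3.739 K/W
R_outer film = 1/(h_o·A) = 1/(21.2×1.5) = 0.03145 K/W
R_total = 3.771 K/W
Q = ΔT / R_total = 24 / 3.771

Q ≈ 6.36 W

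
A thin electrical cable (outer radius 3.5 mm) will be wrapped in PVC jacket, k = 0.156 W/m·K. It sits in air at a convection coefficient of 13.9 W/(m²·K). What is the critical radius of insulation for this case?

r_cr ≈ 11.2 mm

For a cylinder r_cr = k/h = 0.156/13.9
r_cr = 11.2 mm; since the bare radius (3.5 mm) is below r_cr, adding a thin layer of insulation will *increase* heat loss.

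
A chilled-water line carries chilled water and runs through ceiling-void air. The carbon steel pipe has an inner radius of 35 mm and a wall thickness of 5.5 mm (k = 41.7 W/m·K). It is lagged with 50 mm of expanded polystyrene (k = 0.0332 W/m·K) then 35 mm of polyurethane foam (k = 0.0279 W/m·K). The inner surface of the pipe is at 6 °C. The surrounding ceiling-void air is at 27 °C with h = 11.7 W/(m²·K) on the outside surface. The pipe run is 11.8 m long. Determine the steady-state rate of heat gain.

Treating each annulus and film as a series resistance:
R_carbon steel pipe wall = ln(40.5/35)/(2π×41.7×11.8) = 4.721×10^-5 K/W
R_expanded polystyrene = ln(90.5/40.5)/(2π×0.0332×11.8) = 0.3266 K/W
R_polyurethane foam = ln(125.5/90.5)/(2π×0.0279×11.8) = 0.1581 K/W
R_outer film = 1/(h_o·2πr_oL) = 1/(11.7×2π×0.1255×11.8) = 0.009186 K/W
R_total = 0.4939 K/W
Q = ΔT/R_total = 21/0.4939

Q ≈ 42.5 W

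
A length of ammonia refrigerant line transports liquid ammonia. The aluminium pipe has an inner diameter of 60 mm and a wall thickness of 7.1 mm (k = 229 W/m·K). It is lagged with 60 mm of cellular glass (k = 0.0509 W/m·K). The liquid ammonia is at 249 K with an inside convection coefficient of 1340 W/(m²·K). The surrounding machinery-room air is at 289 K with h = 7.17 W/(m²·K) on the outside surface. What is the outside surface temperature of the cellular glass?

Cylindrical conduction, so R = ln(r₂/r₁)/(2πkL) per layer, in series:
R_inner film = 1/(h_i·2πr₁L) = 1/(1340×2π×0.03×1) = 0.003959 K/W
R_aluminium pipe wall = ln(37.1/30)/(2π×229×1) = 1.476×10^-4 K/W
R_cellular glass = ln(97.1/37.1)/(2π×0.0509×1) = 3.008 K/W
R_outer film = 1/(h_o·2πr_oL) = 1/(7.17×2π×0.0971×1) = 0.2286 K/W
R_total = 3.241 K/W
Q = ΔT/R_total = 40/3.241
Q = 12.3 W/m
T_interface = T_inner + Q·ΣR(inner→interface) = 249 + 12.3×3.012

T ≈ 286 K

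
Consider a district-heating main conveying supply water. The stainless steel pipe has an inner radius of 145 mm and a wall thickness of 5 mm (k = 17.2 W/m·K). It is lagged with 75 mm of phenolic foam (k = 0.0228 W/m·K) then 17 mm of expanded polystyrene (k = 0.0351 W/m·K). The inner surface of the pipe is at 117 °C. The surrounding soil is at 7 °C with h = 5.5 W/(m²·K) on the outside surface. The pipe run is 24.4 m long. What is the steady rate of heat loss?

Q ≈ 818 W

For a radial system each layer contributes R = ln(r_out/r_in)/(2πkL); films add R = 1/(hA).
R_stainless steel pipe wall = ln(150/145)/(2π×17.2×24.4) = 1.286×10^-5 K/W
R_phenolic foam = ln(225/150)/(2π×0.0228×24.4) = 0.116 K/W
R_expanded polystyrene = ln(242/225)/(2π×0.0351×24.4) = 0.01354 K/W
R_outer film = 1/(h_o·2πr_oL) = 1/(5.5×2π×0.242×24.4) = 0.004901 K/W
R_total = 0.1344 K/W
Q = ΔT/R_total = 110/0.1344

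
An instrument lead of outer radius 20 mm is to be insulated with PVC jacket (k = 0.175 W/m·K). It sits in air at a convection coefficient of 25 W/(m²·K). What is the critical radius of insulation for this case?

For a cylinder r_cr = k/h = 0.175/25
r_cr = 7 mm; since the bare radius (20 mm) is above r_cr, any added insulation will reduce heat loss.

r_cr ≈ 7 mm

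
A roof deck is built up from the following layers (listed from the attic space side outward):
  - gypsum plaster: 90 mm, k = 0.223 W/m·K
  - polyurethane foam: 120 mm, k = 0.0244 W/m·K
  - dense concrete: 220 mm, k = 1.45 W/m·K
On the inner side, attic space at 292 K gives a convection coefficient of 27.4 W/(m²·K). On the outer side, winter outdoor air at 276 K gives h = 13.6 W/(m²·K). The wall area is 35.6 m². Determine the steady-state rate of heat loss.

Q ≈ 102 W

Series thermal resistances:
R_inner film = 1/(h_i·A) = 1/(27.4×35.6) = 0.001025 K/W
R_gypsum plaster = L/(kA) = 0.09/(0.223×35.6) = 0.01134 K/W
R_polyurethane foam = L/(kA) = 0.12/(0.0244×35.6) = 0.1381 K/W
R_dense concrete = L/(kA) = 0.22/(1.45×35.6) = 0.004262 K/W
R_outer film = 1/(h_o·A) = 1/(13.6×35.6) = 0.002065 K/W
R_total = 0.1568 K/W
Q = ΔT / R_total = 16 / 0.1568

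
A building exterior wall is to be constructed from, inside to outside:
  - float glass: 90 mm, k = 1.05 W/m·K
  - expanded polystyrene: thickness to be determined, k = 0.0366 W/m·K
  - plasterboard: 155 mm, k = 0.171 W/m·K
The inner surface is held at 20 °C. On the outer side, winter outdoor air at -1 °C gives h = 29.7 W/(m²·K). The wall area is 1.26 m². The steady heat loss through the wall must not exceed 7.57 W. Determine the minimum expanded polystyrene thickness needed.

Treating each layer as a thermal resistance in series:
R_float glass = L/(kA) = 0.09/(1.05×1.26) = 0.06803 K/W
R_plasterboard = L/(kA) = 0.155/(0.171×1.26) = 0.7194 K/W
R_outer film = 1/(h_o·A) = 1/(29.7×1.26) = 0.02672 K/W
Sum of the known resistances R_other = 0.8141 K/W
Required total resistance R_tot = ΔT/Q_allow = 21/7.57 = 2.774 K/W
R_expanded polystyrene = R_tot − R_other = 1.96 K/W
L = R·k·A = 1.96×0.0366×1.26

L ≈ 90.4 mm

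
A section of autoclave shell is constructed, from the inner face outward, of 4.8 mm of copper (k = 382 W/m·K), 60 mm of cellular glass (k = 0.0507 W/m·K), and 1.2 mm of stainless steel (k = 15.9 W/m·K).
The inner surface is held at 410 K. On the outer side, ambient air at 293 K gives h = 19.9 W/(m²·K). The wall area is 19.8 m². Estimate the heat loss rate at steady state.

Q ≈ 1880 W

Model the wall as resistances in series:
R_copper = L/(kA) = 0.0048/(382×19.8) = 6.346×10^-7 K/W
R_cellular glass = L/(kA) = 0.06/(0.0507×19.8) = 0.05977 K/W
R_stainless steel = L/(kA) = 0.0012/(15.9×19.8) = 3.812×10^-6 K/W
R_outer film = 1/(h_o·A) = 1/(19.9×19.8) = 0.002538 K/W
R_total = 0.06231 K/W
Q = ΔT / R_total = 117 / 0.06231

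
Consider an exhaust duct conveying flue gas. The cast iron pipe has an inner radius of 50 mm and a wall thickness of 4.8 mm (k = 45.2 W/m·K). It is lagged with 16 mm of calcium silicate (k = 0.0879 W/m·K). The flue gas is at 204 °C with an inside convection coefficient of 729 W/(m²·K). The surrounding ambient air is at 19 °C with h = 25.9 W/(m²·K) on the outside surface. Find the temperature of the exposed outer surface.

T ≈ 47.9 °C

Treating each annulus and film as a series resistance:
R_inner film = 1/(h_i·2πr₁L) = 1/(729×2π×0.05×1) = 0.004366 K/W
R_cast iron pipe wall = ln(54.8/50)/(2π×45.2×1) = 3.228×10^-4 K/W
R_calcium silicate = ln(70.8/54.8)/(2π×0.0879×1) = 0.4638 K/W
R_outer film = 1/(h_o·2πr_oL) = 1/(25.9×2π×0.0708×1) = 0.08679 K/W
R_total = 0.5553 K/W
Q = ΔT/R_total = 185/0.5553
Q = 333 W/m
T_interface = T_inner − Q·ΣR(inner→interface) = 204 − 333×0.4685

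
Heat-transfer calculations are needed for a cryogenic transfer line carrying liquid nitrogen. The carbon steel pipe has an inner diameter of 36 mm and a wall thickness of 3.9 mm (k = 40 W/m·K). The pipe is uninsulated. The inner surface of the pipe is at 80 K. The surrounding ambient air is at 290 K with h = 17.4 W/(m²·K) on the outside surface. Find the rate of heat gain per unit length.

q′ ≈ 502 W/m

Treating each annulus and film as a series resistance:
R_carbon steel pipe wall = ln(21.9/18)/(2π×40×1) = 7.803×10^-4 K/W
R_outer film = 1/(h_o·2πr_oL) = 1/(17.4×2π×0.0219×1) = 0.4177 K/W
R_total = 0.4184 K/W
Q = ΔT/R_total = 210/0.4184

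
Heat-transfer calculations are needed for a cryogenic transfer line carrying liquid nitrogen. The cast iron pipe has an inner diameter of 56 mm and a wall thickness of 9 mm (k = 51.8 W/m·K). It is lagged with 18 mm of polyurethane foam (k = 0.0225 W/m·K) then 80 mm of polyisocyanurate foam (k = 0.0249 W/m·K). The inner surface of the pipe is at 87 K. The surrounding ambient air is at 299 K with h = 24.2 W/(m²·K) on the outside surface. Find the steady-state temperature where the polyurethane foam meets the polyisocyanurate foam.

T ≈ 156 K

For a radial system each layer contributes R = ln(r_out/r_in)/(2πkL); films add R = 1/(hA).
R_cast iron pipe wall = ln(37/28)/(2π×51.8×1) = 8.563×10^-4 K/W
R_polyurethane foam = ln(55/37)/(2π×0.0225×1) = 2.804 K/W
R_polyisocyanurate foam = ln(135/55)/(2π×0.0249×1) = 5.739 K/W
R_outer film = 1/(h_o·2πr_oL) = 1/(24.2×2π×0.135×1) = 0.04872 K/W
R_total = 8.593 K/W
Q = ΔT/R_total = 212/8.593
Q = 24.7 W/m
T_interface = T_inner + Q·ΣR(inner→interface) = 87 + 24.7×2.805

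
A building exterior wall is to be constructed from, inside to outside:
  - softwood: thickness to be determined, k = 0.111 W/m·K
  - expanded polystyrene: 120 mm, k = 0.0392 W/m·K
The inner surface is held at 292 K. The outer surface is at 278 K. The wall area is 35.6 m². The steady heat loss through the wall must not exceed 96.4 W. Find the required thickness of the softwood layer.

L ≈ 234 mm

Thermal resistances in series:
R_expanded polystyrene = L/(kA) = 0.12/(0.0392×35.6) = 0.08599 K/W
Sum of the known resistances R_other = 0.08599 K/W
Required total resistance R_tot = ΔT/Q_allow = 14/96.4 = 0.1452 K/W
R_softwood = R_tot − R_other = 0.05924 K/W
L = R·k·A = 0.05924×0.111×35.6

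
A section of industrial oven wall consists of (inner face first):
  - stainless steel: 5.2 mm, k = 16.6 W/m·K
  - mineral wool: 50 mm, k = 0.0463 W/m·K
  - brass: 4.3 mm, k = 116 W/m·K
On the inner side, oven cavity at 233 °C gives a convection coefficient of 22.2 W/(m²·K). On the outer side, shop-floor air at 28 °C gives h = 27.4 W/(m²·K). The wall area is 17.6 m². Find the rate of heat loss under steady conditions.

Q ≈ 3110 W

Using the resistance-network approach (series):
R_inner film = 1/(h_i·A) = 1/(22.2×17.6) = 0.002559 K/W
R_stainless steel = L/(kA) = 0.0052/(16.6×17.6) = 1.78×10^-5 K/W
R_mineral wool = L/(kA) = 0.05/(0.0463×17.6) = 0.06136 K/W
R_brass = L/(kA) = 0.0043/(116×17.6) = 2.106×10^-6 K/W
R_outer film = 1/(h_o·A) = 1/(27.4×17.6) = 0.002074 K/W
R_total = 0.06601 K/W
Q = ΔT / R_total = 205 / 0.06601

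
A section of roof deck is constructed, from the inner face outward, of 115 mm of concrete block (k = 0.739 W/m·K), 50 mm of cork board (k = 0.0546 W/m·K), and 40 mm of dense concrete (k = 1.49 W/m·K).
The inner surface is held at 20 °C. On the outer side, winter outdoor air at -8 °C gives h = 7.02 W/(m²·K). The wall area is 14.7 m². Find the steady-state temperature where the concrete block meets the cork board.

T ≈ 16.5 °C

Treating each layer as a thermal resistance in series:
R_concrete block = L/(kA) = 0.115/(0.739×14.7) = 0.01059 K/W
R_cork board = L/(kA) = 0.05/(0.0546×14.7) = 0.0623 K/W
R_dense concrete = L/(kA) = 0.04/(1.49×14.7) = 0.001826 K/W
R_outer film = 1/(h_o·A) = 1/(7.02×14.7) = 0.00969 K/W
R_total = 0.0844 K/W;  Q = ΔT/R_total = 28/0.0844 = 331.8 W
T_interface = T_inner − Q·ΣR(inner→interface) = 20 − 332×0.01059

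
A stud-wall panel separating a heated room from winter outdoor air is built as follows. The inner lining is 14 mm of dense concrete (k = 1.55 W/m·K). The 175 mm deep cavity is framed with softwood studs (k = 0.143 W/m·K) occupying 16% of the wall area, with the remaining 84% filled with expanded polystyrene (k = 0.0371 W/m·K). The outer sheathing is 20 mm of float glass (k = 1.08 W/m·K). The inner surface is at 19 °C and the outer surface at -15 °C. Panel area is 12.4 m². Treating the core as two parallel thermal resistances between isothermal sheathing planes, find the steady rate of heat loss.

Q ≈ 129 W

Sheathing layers in series; stud and cavity paths in parallel between them.
R_inner = 0.014/(1.55×12.4) = 7.284×10^-4 K/W
R_stud  = 0.175/(0.143×0.16×12.4) = 0.6168 K/W
R_cav   = 0.175/(0.0371×0.84×12.4) = 0.4529 K/W
1/R_core = 1/R_stud + 1/R_cav → R_core = 0.2611 K/W
R_outer = 0.02/(1.08×12.4) = 0.001493 K/W
R_total = 0.2634 K/W
Q = ΔT/R_total = 34/0.2634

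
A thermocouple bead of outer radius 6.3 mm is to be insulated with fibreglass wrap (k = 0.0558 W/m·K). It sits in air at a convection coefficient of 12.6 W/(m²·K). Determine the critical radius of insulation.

r_cr ≈ 8.86 mm

For a sphere r_cr = 2k/h = 2×0.0558/12.6
r_cr = 8.86 mm; since the bare radius (6.3 mm) is below r_cr, adding a thin layer of insulation will *increase* heat loss.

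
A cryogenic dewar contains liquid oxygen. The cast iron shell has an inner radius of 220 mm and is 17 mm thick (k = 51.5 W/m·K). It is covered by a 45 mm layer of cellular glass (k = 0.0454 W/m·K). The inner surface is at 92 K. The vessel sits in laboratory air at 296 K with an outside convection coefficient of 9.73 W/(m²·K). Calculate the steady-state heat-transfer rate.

Radial (spherical) resistances in series:
R_cast iron shell = (1/0.22 − 1/0.237)/(4π×51.5) = 5.038×10^-4 K/W
R_cellular glass = (1/0.237 − 1/0.282)/(4π×0.0454) = 1.18 K/W
R_outer film = 1/(h·4πr_o²) = 1/(9.73×4π×0.282²) = 0.1028 K/W
R_total = 1.284 K/W
Q = ΔT/R_total = 204/1.284

Q ≈ 159 W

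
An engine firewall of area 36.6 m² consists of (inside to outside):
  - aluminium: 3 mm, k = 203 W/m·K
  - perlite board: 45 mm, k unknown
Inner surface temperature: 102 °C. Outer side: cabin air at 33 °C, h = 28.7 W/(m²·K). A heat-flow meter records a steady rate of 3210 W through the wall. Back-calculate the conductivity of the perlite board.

k ≈ 0.0599 W/(m·K)

Using the resistance-network approach (series):
R_aluminium = L/(kA) = 0.003/(203×36.6) = 4.038×10^-7 K/W
R_outer film = 1/(h_o·A) = 1/(28.7×36.6) = 9.52×10^-4 K/W
Sum of known resistances R_other = 9.524×10^-4 K/W
Total R = ΔT/Q = 69/3210 = 0.0215 K/W
R_perlite board = R_total − R_other = 0.02054 K/W
k = L/(R·A) = 0.045/(0.02054×36.6)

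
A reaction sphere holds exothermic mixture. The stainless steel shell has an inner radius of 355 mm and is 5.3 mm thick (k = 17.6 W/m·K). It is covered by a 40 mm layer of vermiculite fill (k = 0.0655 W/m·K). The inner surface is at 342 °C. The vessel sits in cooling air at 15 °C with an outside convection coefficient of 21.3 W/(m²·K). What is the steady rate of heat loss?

Q ≈ 907 W

For a spherical shell R = (1/r₁ − 1/r₂)/(4πk); film R = 1/(h·4πr²). In series:
R_stainless steel shell = (1/0.355 − 1/0.3603)/(4π×17.6) = 1.874×10^-4 K/W
R_vermiculite fill = (1/0.3603 − 1/0.4003)/(4π×0.0655) = 0.3369 K/W
R_outer film = 1/(h·4πr_o²) = 1/(21.3×4π×0.4003²) = 0.02332 K/W
R_total = 0.3604 K/W
Q = ΔT/R_total = 327/0.3604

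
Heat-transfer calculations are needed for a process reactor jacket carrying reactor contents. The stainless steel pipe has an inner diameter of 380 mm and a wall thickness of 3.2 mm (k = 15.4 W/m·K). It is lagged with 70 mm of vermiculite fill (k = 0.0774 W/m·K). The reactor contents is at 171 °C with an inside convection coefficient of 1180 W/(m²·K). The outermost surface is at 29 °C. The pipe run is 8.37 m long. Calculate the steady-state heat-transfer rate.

Per-layer cylindrical resistances, series-summed:
R_inner film = 1/(h_i·2πr₁L) = 1/(1180×2π×0.19×8.37) = 8.481×10^-5 K/W
R_stainless steel pipe wall = ln(193.2/190)/(2π×15.4×8.37) = 2.062×10^-5 K/W
R_vermiculite fill = ln(263.2/193.2)/(2π×0.0774×8.37) = 0.07596 K/W
R_total = 0.07606 K/W
Q = ΔT/R_total = 142/0.07606

Q ≈ 1870 W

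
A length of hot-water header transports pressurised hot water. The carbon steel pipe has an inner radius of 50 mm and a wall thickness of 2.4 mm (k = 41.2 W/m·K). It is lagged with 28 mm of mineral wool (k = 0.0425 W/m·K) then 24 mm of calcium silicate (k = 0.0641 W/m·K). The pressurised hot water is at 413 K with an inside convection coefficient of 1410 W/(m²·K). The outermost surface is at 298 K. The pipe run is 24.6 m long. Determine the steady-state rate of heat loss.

Per-layer cylindrical resistances, series-summed:
R_inner film = 1/(h_i·2πr₁L) = 1/(1410×2π×0.05×24.6) = 9.177×10^-5 K/W
R_carbon steel pipe wall = ln(52.4/50)/(2π×41.2×24.6) = 7.362×10^-6 K/W
R_mineral wool = ln(80.4/52.4)/(2π×0.0425×24.6) = 0.06517 K/W
R_calcium silicate = ln(104.4/80.4)/(2π×0.0641×24.6) = 0.02636 K/W
R_total = 0.09163 K/W
Q = ΔT/R_total = 115/0.09163

Q ≈ 1250 W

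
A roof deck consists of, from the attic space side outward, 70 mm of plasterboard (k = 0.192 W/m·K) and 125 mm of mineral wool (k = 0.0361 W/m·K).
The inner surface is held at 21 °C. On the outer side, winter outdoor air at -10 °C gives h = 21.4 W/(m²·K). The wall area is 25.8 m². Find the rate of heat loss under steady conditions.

Thermal resistances in series:
R_plasterboard = L/(kA) = 0.07/(0.192×25.8) = 0.01413 K/W
R_mineral wool = L/(kA) = 0.125/(0.0361×25.8) = 0.1342 K/W
R_outer film = 1/(h_o·A) = 1/(21.4×25.8) = 0.001811 K/W
R_total = 0.1502 K/W
Q = ΔT / R_total = 31 / 0.1502

Q ≈ 206 W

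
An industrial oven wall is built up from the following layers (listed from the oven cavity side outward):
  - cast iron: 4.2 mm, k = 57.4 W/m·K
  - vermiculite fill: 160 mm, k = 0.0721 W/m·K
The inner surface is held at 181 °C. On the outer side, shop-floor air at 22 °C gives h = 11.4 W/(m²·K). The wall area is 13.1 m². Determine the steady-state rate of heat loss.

Treating each layer as a thermal resistance in series:
R_cast iron = L/(kA) = 0.0042/(57.4×13.1) = 5.586×10^-6 K/W
R_vermiculite fill = L/(kA) = 0.16/(0.0721×13.1) = 0.1694 K/W
R_outer film = 1/(h_o·A) = 1/(11.4×13.1) = 0.006696 K/W
R_total = 0.1761 K/W
Q = ΔT / R_total = 159 / 0.1761

Q ≈ 903 W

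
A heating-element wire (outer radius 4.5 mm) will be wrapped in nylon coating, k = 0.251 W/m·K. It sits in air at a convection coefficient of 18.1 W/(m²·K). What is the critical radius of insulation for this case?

For a cylinder r_cr = k/h = 0.251/18.1
r_cr = 13.9 mm; since the bare radius (4.5 mm) is below r_cr, adding a thin layer of insulation will *increase* heat loss.

r_cr ≈ 13.9 mm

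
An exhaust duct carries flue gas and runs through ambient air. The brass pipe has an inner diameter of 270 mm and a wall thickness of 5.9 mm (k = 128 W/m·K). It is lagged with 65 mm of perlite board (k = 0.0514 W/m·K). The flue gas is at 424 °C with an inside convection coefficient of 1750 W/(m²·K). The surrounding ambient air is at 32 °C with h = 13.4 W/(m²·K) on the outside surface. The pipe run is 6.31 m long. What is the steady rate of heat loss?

Per-layer cylindrical resistances, series-summed:
R_inner film = 1/(h_i·2πr₁L) = 1/(1750×2π×0.135×6.31) = 1.068×10^-4 K/W
R_brass pipe wall = ln(140.9/135)/(2π×128×6.31) = 8.429×10^-6 K/W
R_perlite board = ln(205.9/140.9)/(2π×0.0514×6.31) = 0.1861 K/W
R_outer film = 1/(h_o·2πr_oL) = 1/(13.4×2π×0.2059×6.31) = 0.009142 K/W
R_total = 0.1954 K/W
Q = ΔT/R_total = 392/0.1954

Q ≈ 2010 W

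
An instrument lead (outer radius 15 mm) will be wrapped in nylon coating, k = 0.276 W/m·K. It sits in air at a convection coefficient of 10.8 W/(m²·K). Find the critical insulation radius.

r_cr ≈ 25.6 mm

For a cylinder r_cr = k/h = 0.276/10.8
r_cr = 25.6 mm; since the bare radius (15 mm) is below r_cr, adding a thin layer of insulation will *increase* heat loss.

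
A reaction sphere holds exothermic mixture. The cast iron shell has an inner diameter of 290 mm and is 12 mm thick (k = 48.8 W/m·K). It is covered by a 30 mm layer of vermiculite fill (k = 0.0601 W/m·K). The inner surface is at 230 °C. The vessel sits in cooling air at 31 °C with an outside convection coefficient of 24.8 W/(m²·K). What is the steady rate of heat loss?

Q ≈ 138 W

Each spherical layer contributes R = (1/r_i − 1/r_o)/(4πk):
R_cast iron shell = (1/0.145 − 1/0.157)/(4π×48.8) = 8.596×10^-4 K/W
R_vermiculite fill = (1/0.157 − 1/0.187)/(4π×0.0601) = 1.353 K/W
R_outer film = 1/(h·4πr_o²) = 1/(24.8×4π×0.187²) = 0.09176 K/W
R_total = 1.446 K/W
Q = ΔT/R_total = 199/1.446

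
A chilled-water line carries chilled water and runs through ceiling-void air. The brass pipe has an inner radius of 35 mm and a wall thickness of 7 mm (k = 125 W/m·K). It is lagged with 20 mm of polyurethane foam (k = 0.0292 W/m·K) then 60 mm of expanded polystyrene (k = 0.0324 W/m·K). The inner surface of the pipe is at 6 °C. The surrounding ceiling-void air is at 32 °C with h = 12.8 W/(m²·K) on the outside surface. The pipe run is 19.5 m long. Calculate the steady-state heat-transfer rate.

Q ≈ 91.4 W

Cylindrical conduction, so R = ln(r₂/r₁)/(2πkL) per layer, in series:
R_brass pipe wall = ln(42/35)/(2π×125×19.5) = 1.19×10^-5 K/W
R_polyurethane foam = ln(62/42)/(2π×0.0292×19.5) = 0.1089 K/W
R_expanded polystyrene = ln(122/62)/(2π×0.0324×19.5) = 0.1705 K/W
R_outer film = 1/(h_o·2πr_oL) = 1/(12.8×2π×0.122×19.5) = 0.005227 K/W
R_total = 0.2846 K/W
Q = ΔT/R_total = 26/0.2846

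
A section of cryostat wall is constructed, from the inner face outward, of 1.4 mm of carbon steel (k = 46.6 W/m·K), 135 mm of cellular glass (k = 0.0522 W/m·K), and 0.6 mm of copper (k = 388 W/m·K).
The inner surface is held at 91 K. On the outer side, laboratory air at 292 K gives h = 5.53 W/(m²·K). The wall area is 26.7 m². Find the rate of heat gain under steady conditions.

Q ≈ 1940 W

Thermal resistances in series:
R_carbon steel = L/(kA) = 0.0014/(46.6×26.7) = 1.125×10^-6 K/W
R_cellular glass = L/(kA) = 0.135/(0.0522×26.7) = 0.09686 K/W
R_copper = L/(kA) = 0.0006/(388×26.7) = 5.792×10^-8 K/W
R_outer film = 1/(h_o·A) = 1/(5.53×26.7) = 0.006773 K/W
R_total = 0.1036 K/W
Q = ΔT / R_total = 201 / 0.1036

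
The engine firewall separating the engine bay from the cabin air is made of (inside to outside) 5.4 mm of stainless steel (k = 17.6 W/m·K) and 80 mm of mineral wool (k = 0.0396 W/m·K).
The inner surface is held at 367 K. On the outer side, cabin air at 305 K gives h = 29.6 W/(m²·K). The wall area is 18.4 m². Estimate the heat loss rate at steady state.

Q ≈ 555 W

Model the wall as resistances in series:
R_stainless steel = L/(kA) = 0.0054/(17.6×18.4) = 1.667×10^-5 K/W
R_mineral wool = L/(kA) = 0.08/(0.0396×18.4) = 0.1098 K/W
R_outer film = 1/(h_o·A) = 1/(29.6×18.4) = 0.001836 K/W
R_total = 0.1116 K/W
Q = ΔT / R_total = 62 / 0.1116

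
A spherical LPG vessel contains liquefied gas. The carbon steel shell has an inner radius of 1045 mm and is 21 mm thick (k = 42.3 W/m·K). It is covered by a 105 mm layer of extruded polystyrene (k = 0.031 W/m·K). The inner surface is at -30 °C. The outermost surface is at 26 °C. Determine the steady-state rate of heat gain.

Q ≈ 259 W

For a spherical shell R = (1/r₁ − 1/r₂)/(4πk); film R = 1/(h·4πr²). In series:
R_carbon steel shell = (1/1.045 − 1/1.066)/(4π×42.3) = 3.546×10^-5 K/W
R_extruded polystyrene = (1/1.066 − 1/1.171)/(4π×0.031) = 0.2159 K/W
R_total = 0.216 K/W
Q = ΔT/R_total = 56/0.216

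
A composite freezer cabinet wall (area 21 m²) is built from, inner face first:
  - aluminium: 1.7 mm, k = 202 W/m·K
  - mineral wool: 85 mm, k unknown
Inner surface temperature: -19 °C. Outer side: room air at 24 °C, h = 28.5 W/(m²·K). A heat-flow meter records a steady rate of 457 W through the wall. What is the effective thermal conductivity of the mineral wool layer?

Thermal resistances in series:
R_aluminium = L/(kA) = 0.0017/(202×21) = 4.008×10^-7 K/W
R_outer film = 1/(h_o·A) = 1/(28.5×21) = 0.001671 K/W
Sum of known resistances R_other = 0.001671 K/W
Total R = ΔT/Q = 43/457 = 0.09409 K/W
R_mineral wool = R_total − R_other = 0.09242 K/W
k = L/(R·A) = 0.085/(0.09242×21)

k ≈ 0.0438 W/(m·K)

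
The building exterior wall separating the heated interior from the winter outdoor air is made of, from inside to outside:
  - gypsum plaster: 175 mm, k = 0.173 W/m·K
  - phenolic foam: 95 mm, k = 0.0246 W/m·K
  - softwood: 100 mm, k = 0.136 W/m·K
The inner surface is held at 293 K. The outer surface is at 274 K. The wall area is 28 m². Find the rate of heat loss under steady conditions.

Treating each layer as a thermal resistance in series:
R_gypsum plaster = L/(kA) = 0.175/(0.173×28) = 0.03613 K/W
R_phenolic foam = L/(kA) = 0.095/(0.0246×28) = 0.1379 K/W
R_softwood = L/(kA) = 0.1/(0.136×28) = 0.02626 K/W
R_total = 0.2003 K/W
Q = ΔT / R_total = 19 / 0.2003

Q ≈ 94.9 W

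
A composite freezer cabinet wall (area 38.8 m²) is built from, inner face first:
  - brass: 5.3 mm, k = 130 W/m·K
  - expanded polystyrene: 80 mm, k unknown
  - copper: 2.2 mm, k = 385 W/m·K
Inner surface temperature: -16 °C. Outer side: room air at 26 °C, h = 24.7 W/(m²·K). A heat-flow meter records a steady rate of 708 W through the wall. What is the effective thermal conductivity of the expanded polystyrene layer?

Model the wall as resistances in series:
R_brass = L/(kA) = 0.0053/(130×38.8) = 1.051×10^-6 K/W
R_copper = L/(kA) = 0.0022/(385×38.8) = 1.473×10^-7 K/W
R_outer film = 1/(h_o·A) = 1/(24.7×38.8) = 0.001043 K/W
Sum of known resistances R_other = 0.001045 K/W
Total R = ΔT/Q = 42/708 = 0.05932 K/W
R_expanded polystyrene = R_total − R_other = 0.05828 K/W
k = L/(R·A) = 0.08/(0.05828×38.8)

k ≈ 0.0354 W/(m·K)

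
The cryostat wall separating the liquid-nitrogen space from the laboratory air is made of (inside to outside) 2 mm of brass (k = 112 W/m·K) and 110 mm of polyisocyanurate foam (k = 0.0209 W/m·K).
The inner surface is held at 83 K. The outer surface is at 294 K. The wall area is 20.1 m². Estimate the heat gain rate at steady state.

Q ≈ 806 W

Thermal resistances in series:
R_brass = L/(kA) = 0.002/(112×20.1) = 8.884×10^-7 K/W
R_polyisocyanurate foam = L/(kA) = 0.11/(0.0209×20.1) = 0.2618 K/W
R_total = 0.2618 K/W
Q = ΔT / R_total = 211 / 0.2618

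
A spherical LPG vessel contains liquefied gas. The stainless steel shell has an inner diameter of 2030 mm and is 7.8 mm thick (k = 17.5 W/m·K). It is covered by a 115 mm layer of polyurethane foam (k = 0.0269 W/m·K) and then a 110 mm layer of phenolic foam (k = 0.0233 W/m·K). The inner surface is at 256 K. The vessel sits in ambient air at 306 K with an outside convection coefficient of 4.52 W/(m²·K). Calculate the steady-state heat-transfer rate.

Q ≈ 88 W

Spherical conduction: R = (1/r_in − 1/r_out)/(4πk) per layer; series-sum.
R_stainless steel shell = (1/1.015 − 1/1.0228)/(4π×17.5) = 3.417×10^-5 K/W
R_polyurethane foam = (1/1.0228 − 1/1.1378)/(4π×0.0269) = 0.2923 K/W
R_phenolic foam = (1/1.1378 − 1/1.2478)/(4π×0.0233) = 0.2646 K/W
R_outer film = 1/(h·4πr_o²) = 1/(4.52×4π×1.2478²) = 0.01131 K/W
R_total = 0.5683 K/W
Q = ΔT/R_total = 50/0.5683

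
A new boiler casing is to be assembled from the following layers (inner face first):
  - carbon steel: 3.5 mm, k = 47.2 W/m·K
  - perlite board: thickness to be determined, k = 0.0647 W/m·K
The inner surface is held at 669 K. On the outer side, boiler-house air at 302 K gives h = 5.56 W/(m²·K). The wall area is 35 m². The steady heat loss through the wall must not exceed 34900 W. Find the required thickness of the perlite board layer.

L ≈ 12.2 mm

Model the wall as resistances in series:
R_carbon steel = L/(kA) = 0.0035/(47.2×35) = 2.119×10^-6 K/W
R_outer film = 1/(h_o·A) = 1/(5.56×35) = 0.005139 K/W
Sum of the known resistances R_other = 0.005141 K/W
Required total resistance R_tot = ΔT/Q_allow = 367/34900 = 0.01052 K/W
R_perlite board = R_tot − R_other = 0.005375 K/W
L = R·k·A = 0.005375×0.0647×35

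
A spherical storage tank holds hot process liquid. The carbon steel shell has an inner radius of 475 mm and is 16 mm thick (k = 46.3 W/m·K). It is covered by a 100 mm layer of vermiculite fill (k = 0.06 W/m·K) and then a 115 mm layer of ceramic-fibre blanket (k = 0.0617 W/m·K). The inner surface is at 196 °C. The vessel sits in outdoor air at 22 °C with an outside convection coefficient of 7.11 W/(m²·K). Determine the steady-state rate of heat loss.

Radial (spherical) resistances in series:
R_carbon steel shell = (1/0.475 − 1/0.491)/(4π×46.3) = 1.179×10^-4 K/W
R_vermiculite fill = (1/0.491 − 1/0.591)/(4π×0.06) = 0.4571 K/W
R_ceramic-fibre blanket = (1/0.591 − 1/0.706)/(4π×0.0617) = 0.3555 K/W
R_outer film = 1/(h·4πr_o²) = 1/(7.11×4π×0.706²) = 0.02245 K/W
R_total = 0.8351 K/W
Q = ΔT/R_total = 174/0.8351

Q ≈ 208 W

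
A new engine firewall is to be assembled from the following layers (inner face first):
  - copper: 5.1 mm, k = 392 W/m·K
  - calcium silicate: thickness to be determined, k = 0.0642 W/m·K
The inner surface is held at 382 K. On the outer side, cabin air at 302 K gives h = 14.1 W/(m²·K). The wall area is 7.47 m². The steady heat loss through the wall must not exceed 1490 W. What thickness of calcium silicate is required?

Thermal resistances in series:
R_copper = L/(kA) = 0.0051/(392×7.47) = 1.742×10^-6 K/W
R_outer film = 1/(h_o·A) = 1/(14.1×7.47) = 0.009494 K/W
Sum of the known resistances R_other = 0.009496 K/W
Required total resistance R_tot = ΔT/Q_allow = 80/1490 = 0.05369 K/W
R_calcium silicate = R_tot − R_other = 0.0442 K/W
L = R·k·A = 0.0442×0.0642×7.47

L ≈ 21.2 mm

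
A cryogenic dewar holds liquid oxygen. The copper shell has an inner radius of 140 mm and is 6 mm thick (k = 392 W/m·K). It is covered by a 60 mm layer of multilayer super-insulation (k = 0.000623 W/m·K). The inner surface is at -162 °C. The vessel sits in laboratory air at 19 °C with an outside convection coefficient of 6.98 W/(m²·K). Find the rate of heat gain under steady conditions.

Q ≈ 0.71 W

Each spherical layer contributes R = (1/r_i − 1/r_o)/(4πk):
R_copper shell = (1/0.14 − 1/0.146)/(4π×392) = 5.959×10^-5 K/W
R_multilayer super-insulation = (1/0.146 − 1/0.206)/(4π×0.000623) = 254.8 K/W
R_outer film = 1/(h·4πr_o²) = 1/(6.98×4π×0.206²) = 0.2687 K/W
R_total = 255.1 K/W
Q = ΔT/R_total = 181/255.1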